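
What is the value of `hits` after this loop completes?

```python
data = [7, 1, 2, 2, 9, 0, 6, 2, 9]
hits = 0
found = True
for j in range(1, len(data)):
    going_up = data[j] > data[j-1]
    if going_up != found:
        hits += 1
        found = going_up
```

Count direction changes in [7, 1, 2, 2, 9, 0, 6, 2, 9]
`hits` takes the values: 0 → 1 → 2 → 3 → 4 → 5 → 6 → 7 → 8

Answer: 8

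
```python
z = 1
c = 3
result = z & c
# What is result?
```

Trace:
`z = 1` → z = 1
`c = 3` → c = 3
`result = z & c` → result = 1
So result = 1

Answer: 1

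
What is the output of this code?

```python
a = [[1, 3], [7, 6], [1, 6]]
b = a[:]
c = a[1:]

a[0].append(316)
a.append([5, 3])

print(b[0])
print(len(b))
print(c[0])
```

Key concept: slice with nested mutation.
Step by step:
`a = [[1, 3], [7, 6], [1, 6]]` → a = [[1, 3], [7, 6], [1, 6]]
`b = a[:]` → b = [[1, 3], [7, 6], [1, 6]]
`c = a[1:]` → c = [[7, 6], [1, 6]]
`a[0].append(316)` → a = [[1, 3, 316], [7, 6], [1, 6]]; b = [[1, 3, 316], [7, 6], [1, 6]]
`a.append([5, 3])` → a = [[1, 3, 316], [7, 6], [1, 6], [5, 3]]
`print(b[0])` → prints [1, 3, 316]
`print(len(b))` → prints 3
`print(c[0])` → prints [7, 6]

Answer:
[1, 3, 316]
3
[7, 6]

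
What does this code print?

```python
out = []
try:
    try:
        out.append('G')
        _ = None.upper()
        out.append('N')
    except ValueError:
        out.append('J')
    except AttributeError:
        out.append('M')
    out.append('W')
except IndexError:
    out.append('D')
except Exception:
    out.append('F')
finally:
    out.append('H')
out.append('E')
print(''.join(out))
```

Execution trace: 'G' (inner try body) → 'M' (inner except AttributeError) → 'W' (try body, no exception) → 'H' (finally) → 'E' (after the try/except). Output: GMWHE

Answer: GMWHE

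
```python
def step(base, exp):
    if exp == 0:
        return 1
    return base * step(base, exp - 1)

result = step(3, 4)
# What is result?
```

step(3, 4) = 3 * 3 * 3 * 3 = 81

Answer: 81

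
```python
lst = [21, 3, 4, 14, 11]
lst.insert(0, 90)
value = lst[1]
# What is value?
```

Trace:
`lst = [21, 3, 4, 14, 11]` → lst = [21, 3, 4, 14, 11]
`lst.insert(0, 90)` → lst = [90, 21, 3, 4, 14, 11]
`value = lst[1]` → value = 21
So value = 21

Answer: 21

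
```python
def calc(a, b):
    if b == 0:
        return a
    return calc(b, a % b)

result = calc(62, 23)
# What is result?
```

calc(62, 23) -> calc(23, 16) -> calc(16, 7) -> calc(7, 2) -> calc(2, 1) -> calc(1, 0) -> 1

Answer: 1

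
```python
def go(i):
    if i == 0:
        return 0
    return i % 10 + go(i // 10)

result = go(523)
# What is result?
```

Sum of digits of 523: 3 + 2 + 5 = 10

Answer: 10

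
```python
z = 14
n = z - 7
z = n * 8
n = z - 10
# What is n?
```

Trace:
`z = 14` → z = 14
`n = z - 7` → n = 7
`z = n * 8` → z = 56
`n = z - 10` → n = 46
So n = 46

Answer: 46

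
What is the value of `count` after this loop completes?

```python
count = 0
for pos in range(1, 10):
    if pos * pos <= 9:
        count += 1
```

Count numbers where pos² ≤ 9
`count` takes the values: 0 → 1 → 2 → 3

Answer: 3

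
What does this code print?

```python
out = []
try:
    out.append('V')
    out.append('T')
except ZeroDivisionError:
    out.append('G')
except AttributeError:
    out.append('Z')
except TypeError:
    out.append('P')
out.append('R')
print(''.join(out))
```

Execution trace: 'V' (try body) → 'T' (try body, no exception) → 'R' (after the try/except). Output: VTR

Answer: VTR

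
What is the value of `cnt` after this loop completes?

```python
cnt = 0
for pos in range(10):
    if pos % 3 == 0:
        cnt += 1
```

Count numbers divisible by 3 in range(10)
`cnt` takes the values: 0 → 1 → 2 → 3 → 4

Answer: 4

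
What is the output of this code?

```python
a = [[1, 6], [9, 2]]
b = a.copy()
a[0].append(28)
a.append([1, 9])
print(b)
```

Key concept: shallow copy with nested lists.
Step by step:
`a = [[1, 6], [9, 2]]` → a = [[1, 6], [9, 2]]
`b = a.copy()` → b = [[1, 6], [9, 2]]
`a[0].append(28)` → a = [[1, 6, 28], [9, 2]]; b = [[1, 6, 28], [9, 2]]
`a.append([1, 9])` → a = [[1, 6, 28], [9, 2], [1, 9]]
`print(b)` → prints [[1, 6, 28], [9, 2]]

Answer: [[1, 6, 28], [9, 2]]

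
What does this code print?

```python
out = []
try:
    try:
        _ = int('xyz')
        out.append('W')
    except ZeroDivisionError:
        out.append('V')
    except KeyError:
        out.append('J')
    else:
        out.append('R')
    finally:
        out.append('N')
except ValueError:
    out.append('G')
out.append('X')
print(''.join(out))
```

Execution trace: 'N' (finally) → 'G' (outer except ValueError) → 'X' (after the try/except). Output: NGX

Answer: NGX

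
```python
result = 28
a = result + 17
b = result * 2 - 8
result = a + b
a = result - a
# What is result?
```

Trace:
`result = 28` → result = 28
`a = result + 17` → a = 45
`b = result * 2 - 8` → b = 48
`result = a + b` → result = 93
`a = result - a` → a = 48
So result = 93

Answer: 93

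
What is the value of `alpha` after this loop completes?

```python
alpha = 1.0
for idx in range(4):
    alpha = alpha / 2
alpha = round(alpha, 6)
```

Halving LR 4 times: 1 / 2^4
`alpha` takes the values: 1.0 → 0.5 → 0.25 → 0.125 → 0.0625

Answer: 0.0625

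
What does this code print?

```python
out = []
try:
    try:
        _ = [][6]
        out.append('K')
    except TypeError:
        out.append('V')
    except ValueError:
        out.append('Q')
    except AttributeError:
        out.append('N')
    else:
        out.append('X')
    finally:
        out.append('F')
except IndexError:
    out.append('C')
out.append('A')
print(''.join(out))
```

Execution trace: 'F' (finally) → 'C' (outer except IndexError) → 'A' (after the try/except). Output: FCA

Answer: FCA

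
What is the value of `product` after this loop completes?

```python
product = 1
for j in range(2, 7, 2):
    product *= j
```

Product of even numbers 2 to 6
`product` takes the values: 1 → 2 → 8 → 48

Answer: 48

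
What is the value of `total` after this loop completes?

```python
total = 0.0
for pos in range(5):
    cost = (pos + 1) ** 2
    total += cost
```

Sum of squared losses 1² + 2² + ... + 5²
`total` takes the values: 0.0 → 1.0 → 5.0 → 14.0 → 30.0 → 55.0

Answer: 55.0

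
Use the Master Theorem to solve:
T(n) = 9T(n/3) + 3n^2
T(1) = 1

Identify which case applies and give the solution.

a=9, b=3, f(n)=3n^2. log_3(9) = 2. Since c=2 = 2, Case 2 applies: T(n) = Θ(n^log_b(a) · log n) = O(n^2 log n).

Answer: O(n^2 log n) - Case 2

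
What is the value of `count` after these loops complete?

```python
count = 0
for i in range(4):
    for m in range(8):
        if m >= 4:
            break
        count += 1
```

Inner breaks at 4, outer runs 4 times
`count` takes the values: 0 → 1 → 2 → 3 → 4 → 5 → 6 → 7 → 8 → 9 → 10 → 11 → 12 → 13 → 14 → 15 → 16

Answer: 16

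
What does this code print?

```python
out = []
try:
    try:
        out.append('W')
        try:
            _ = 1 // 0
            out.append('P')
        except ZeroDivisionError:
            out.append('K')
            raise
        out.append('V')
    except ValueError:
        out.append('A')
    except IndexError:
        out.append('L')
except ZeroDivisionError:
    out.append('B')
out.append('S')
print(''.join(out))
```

Execution trace: 'W' (try body) → 'K' (inner except ZeroDivisionError) → 'B' (outer except ZeroDivisionError) → 'S' (after the try/except). Output: WKBS

Answer: WKBS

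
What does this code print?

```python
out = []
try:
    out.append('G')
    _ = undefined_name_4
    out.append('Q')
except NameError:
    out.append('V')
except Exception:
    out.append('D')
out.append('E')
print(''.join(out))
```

Execution trace: 'G' (try body) → 'V' (except NameError) → 'E' (after the try/except). Output: GVE

Answer: GVE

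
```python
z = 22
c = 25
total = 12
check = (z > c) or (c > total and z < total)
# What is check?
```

Trace:
`z = 22` → z = 22
`c = 25` → c = 25
`total = 12` → total = 12
`check = (z > c) or (c > total and z < total)` → check = False
So check = False

Answer: False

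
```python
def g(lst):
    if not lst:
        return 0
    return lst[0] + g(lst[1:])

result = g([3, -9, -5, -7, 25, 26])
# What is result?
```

3 + (-9) + (-5) + (-7) + 25 + 26 + 0 = 33

Answer: 33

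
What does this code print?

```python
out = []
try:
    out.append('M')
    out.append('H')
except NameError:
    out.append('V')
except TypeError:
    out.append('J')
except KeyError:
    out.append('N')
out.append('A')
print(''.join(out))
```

Execution trace: 'M' (try body) → 'H' (try body, no exception) → 'A' (after the try/except). Output: MHA

Answer: MHA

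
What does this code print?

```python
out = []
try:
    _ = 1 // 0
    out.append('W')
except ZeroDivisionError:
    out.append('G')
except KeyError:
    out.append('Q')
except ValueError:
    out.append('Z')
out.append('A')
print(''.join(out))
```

Execution trace: 'G' (except ZeroDivisionError) → 'A' (after the try/except). Output: GA

Answer: GA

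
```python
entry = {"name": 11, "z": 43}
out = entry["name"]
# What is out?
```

Trace:
`entry = {"name": 11, "z": 43}` → entry = {'name': 11, 'z': 43}
`out = entry["name"]` → out = 11
So out = 11

Answer: 11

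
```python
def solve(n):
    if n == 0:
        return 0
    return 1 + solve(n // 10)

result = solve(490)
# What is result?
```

Count of digits of 490: 3

Answer: 3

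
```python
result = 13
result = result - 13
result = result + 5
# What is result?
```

Trace:
`result = 13` → result = 13
`result = result - 13` → result = 0
`result = result + 5` → result = 5
So result = 5

Answer: 5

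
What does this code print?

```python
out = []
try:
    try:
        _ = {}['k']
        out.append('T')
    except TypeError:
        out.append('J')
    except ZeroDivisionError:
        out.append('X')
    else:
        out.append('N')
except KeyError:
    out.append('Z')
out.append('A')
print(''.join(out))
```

Execution trace: 'Z' (outer except KeyError) → 'A' (after the try/except). Output: ZA

Answer: ZA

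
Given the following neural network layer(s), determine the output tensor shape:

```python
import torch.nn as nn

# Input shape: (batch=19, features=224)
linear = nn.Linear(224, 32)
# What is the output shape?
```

Input: (19, 224) -> Output: (19, 32)

Answer: (19, 32)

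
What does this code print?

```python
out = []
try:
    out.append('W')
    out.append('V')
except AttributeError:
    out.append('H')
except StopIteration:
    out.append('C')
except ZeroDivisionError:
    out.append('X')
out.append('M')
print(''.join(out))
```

Execution trace: 'W' (try body) → 'V' (try body, no exception) → 'M' (after the try/except). Output: WVM

Answer: WVM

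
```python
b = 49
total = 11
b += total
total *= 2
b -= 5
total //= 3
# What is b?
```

Trace:
`b = 49` → b = 49
`total = 11` → total = 11
`b += total` → b = 60
`total *= 2` → total = 22
`b -= 5` → b = 55
`total //= 3` → total = 7
So b = 55

Answer: 55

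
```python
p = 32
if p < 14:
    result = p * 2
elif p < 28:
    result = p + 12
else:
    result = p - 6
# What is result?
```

Trace:
`p = 32` → p = 32
`if p < 14: ...` → p < 14 is False, p < 28 is False, take else branch → result = 26
So result = 26

Answer: 26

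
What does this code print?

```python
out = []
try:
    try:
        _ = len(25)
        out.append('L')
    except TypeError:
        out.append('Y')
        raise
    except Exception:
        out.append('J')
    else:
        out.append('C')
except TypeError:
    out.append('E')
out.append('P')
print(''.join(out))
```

Execution trace: 'Y' (inner except TypeError) → 'E' (outer except TypeError) → 'P' (after the try/except). Output: YEP

Answer: YEP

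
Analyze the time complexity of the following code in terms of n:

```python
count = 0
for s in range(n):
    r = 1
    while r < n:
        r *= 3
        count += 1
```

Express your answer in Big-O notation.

Each loop level contributes: n × log n. Multiplying the contributions gives O(n log n).

Answer: O(n log n)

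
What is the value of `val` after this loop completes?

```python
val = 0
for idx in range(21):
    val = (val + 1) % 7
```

Increment mod 7, 21 times = 0
`val` takes the values: 0 → 1 → 2 → 3 → 4 → 5 → 6 → 0 → 1 → 2 → 3 → 4 → 5 → 6 → 0 → 1 → 2 → 3 → 4 → 5 → 6 → 0

Answer: 0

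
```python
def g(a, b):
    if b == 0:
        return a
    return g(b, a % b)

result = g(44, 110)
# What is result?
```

g(44, 110) -> g(110, 44) -> g(44, 22) -> g(22, 0) -> 22

Answer: 22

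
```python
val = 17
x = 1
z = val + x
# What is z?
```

Trace:
`val = 17` → val = 17
`x = 1` → x = 1
`z = val + x` → z = 18
So z = 18

Answer: 18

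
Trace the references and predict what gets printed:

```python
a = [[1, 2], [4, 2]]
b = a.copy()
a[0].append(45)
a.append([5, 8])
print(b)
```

Key concept: shallow copy with nested lists.
Step by step:
`a = [[1, 2], [4, 2]]` → a = [[1, 2], [4, 2]]
`b = a.copy()` → b = [[1, 2], [4, 2]]
`a[0].append(45)` → a = [[1, 2, 45], [4, 2]]; b = [[1, 2, 45], [4, 2]]
`a.append([5, 8])` → a = [[1, 2, 45], [4, 2], [5, 8]]
`print(b)` → prints [[1, 2, 45], [4, 2]]

Answer: [[1, 2, 45], [4, 2]]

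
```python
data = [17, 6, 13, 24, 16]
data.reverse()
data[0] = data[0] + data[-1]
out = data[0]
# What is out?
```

Trace:
`data = [17, 6, 13, 24, 16]` → data = [17, 6, 13, 24, 16]
`data.reverse()` → data = [16, 24, 13, 6, 17]
`data[0] = data[0] + data[-1]` → data = [33, 24, 13, 6, 17]
`out = data[0]` → out = 33
So out = 33

Answer: 33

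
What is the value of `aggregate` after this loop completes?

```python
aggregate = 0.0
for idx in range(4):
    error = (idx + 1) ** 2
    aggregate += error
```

Sum of squared losses 1² + 2² + ... + 4²
`aggregate` takes the values: 0.0 → 1.0 → 5.0 → 14.0 → 30.0

Answer: 30.0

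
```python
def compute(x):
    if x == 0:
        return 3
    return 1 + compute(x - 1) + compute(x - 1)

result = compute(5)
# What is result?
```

compute(x) = 1 + 2·compute(x-1), compute(0)=3. Closed form: (3+1)·2^5 - 1 = 127.

Answer: 127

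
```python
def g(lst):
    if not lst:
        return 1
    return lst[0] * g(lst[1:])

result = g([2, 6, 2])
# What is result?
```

Product over [2, 6, 2] = 2 * 6 * 2 = 24

Answer: 24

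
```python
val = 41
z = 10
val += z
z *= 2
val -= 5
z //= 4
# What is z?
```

Trace:
`val = 41` → val = 41
`z = 10` → z = 10
`val += z` → val = 51
`z *= 2` → z = 20
`val -= 5` → val = 46
`z //= 4` → z = 5
So z = 5

Answer: 5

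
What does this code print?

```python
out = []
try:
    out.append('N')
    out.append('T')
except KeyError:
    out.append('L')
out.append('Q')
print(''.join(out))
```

Execution trace: 'N' (try body) → 'T' (try body, no exception) → 'Q' (after the try/except). Output: NTQ

Answer: NTQ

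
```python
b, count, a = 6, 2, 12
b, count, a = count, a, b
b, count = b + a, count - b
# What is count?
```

Trace:
`b, count, a = 6, 2, 12` → b = 6; count = 2; a = 12
`b, count, a = count, a, b` → b = 2; count = 12; a = 6
`b, count = b + a, count - b` → b = 8; count = 10
So count = 10

Answer: 10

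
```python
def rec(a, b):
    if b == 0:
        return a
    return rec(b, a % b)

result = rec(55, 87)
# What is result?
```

rec(55, 87) -> rec(87, 55) -> rec(55, 32) -> rec(32, 23) -> rec(23, 9) -> rec(9, 5) -> rec(5, 4) -> rec(4, 1) -> rec(1, 0) -> 1

Answer: 1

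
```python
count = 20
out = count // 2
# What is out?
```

Trace:
`count = 20` → count = 20
`out = count // 2` → out = 10
So out = 10

Answer: 10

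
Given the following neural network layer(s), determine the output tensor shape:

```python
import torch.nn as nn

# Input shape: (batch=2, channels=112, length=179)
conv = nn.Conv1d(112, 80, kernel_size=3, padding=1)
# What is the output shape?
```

Input: (2, 112, 179) -> Output: (2, 80, 179)

Answer: (2, 80, 179)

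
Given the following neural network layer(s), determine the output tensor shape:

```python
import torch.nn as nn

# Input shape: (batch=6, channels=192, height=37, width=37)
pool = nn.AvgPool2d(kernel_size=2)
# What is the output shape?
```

Input: (6, 192, 37, 37) -> Output: (6, 192, 18, 18)

Answer: (6, 192, 18, 18)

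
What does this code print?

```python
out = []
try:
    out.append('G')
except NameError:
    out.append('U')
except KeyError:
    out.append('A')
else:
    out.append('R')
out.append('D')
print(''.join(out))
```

Execution trace: 'G' (try body, no exception) → 'R' (else) → 'D' (after the try/except). Output: GRD

Answer: GRD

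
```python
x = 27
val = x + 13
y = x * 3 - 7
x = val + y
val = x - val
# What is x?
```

Trace:
`x = 27` → x = 27
`val = x + 13` → val = 40
`y = x * 3 - 7` → y = 74
`x = val + y` → x = 114
`val = x - val` → val = 74
So x = 114

Answer: 114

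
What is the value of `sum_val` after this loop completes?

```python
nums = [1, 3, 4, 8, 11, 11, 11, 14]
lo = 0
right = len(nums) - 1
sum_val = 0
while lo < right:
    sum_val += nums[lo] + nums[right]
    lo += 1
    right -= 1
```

Sum of pairs from ends
`sum_val` takes the values: 0 → 15 → 29 → 44 → 63

Answer: 63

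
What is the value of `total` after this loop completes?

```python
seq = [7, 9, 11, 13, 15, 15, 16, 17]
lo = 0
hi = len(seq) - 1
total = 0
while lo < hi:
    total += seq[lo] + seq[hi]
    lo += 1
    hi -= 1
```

Sum of pairs from ends
`total` takes the values: 0 → 24 → 49 → 75 → 103

Answer: 103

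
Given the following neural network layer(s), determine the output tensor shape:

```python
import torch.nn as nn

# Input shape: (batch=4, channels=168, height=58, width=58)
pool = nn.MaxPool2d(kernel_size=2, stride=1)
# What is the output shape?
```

Input: (4, 168, 58, 58) -> Output: (4, 168, 57, 57)

Answer: (4, 168, 57, 57)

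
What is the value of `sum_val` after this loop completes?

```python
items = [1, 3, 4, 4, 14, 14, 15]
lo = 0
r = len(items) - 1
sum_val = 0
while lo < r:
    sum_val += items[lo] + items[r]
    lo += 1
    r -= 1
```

Sum of pairs from ends
`sum_val` takes the values: 0 → 16 → 33 → 51

Answer: 51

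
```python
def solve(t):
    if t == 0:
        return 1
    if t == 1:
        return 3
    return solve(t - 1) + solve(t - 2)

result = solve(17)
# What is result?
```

Build up from base cases: solve(0)=1, solve(1)=3, solve(2)=4, solve(3)=7, solve(4)=11, solve(5)=18, solve(6)=29, ..., solve(17)=5778

Answer: 5778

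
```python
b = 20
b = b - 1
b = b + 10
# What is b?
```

Trace:
`b = 20` → b = 20
`b = b - 1` → b = 19
`b = b + 10` → b = 29
So b = 29

Answer: 29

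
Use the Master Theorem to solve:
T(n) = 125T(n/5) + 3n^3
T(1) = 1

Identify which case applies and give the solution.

a=125, b=5, f(n)=3n^3. log_5(125) = 3. Since c=3 = 3, Case 2 applies: T(n) = Θ(n^log_b(a) · log n) = O(n^3 log n).

Answer: O(n^3 log n) - Case 2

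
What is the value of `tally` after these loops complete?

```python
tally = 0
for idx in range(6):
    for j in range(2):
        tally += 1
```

6 * 2 = 12
`tally` takes the values: 0 → 1 → 2 → 3 → 4 → 5 → 6 → 7 → 8 → 9 → 10 → 11 → 12

Answer: 12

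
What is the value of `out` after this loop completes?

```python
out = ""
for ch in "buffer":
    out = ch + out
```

Reverse 'buffer'
`out` takes the values: "" → "b" → "ub" → "fub" → "ffub" → "effub" → "reffub"

Answer: "reffub"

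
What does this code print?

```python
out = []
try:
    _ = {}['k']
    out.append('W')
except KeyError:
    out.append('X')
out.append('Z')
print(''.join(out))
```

Execution trace: 'X' (except KeyError) → 'Z' (after the try/except). Output: XZ

Answer: XZ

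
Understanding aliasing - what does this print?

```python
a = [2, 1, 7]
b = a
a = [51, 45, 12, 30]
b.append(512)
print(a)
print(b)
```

Key concept: rebinding vs mutation: a is rebound to a new list, b still points at the original.
Step by step:
`a = [2, 1, 7]` → a = [2, 1, 7]
`b = a` → b = [2, 1, 7] (same object as a)
`a = [51, 45, 12, 30]` → a = [51, 45, 12, 30]
`b.append(512)` → b = [2, 1, 7, 512]
`print(a)` → prints [51, 45, 12, 30]
`print(b)` → prints [2, 1, 7, 512]

Answer:
[51, 45, 12, 30]
[2, 1, 7, 512]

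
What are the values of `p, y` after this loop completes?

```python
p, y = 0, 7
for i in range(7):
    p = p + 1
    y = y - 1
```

p goes 0→7, y goes 7→0
`p, y` takes the values: (0, 7) → (1, 7) → (1, 6) → (2, 6) → (2, 5) → (3, 5) → (3, 4) → (4, 4) → (4, 3) → (5, 3) → (5, 2) → (6, 2) → (6, 1) → (7, 1) → (7, 0)

Answer: 7, 0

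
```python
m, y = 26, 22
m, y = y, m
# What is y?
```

Trace:
`m, y = 26, 22` → m = 26; y = 22
`m, y = y, m` → m = 22; y = 26
So y = 26

Answer: 26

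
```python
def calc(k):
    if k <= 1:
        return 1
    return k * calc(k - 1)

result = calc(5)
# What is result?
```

calc(5) = 5 * 4 * 3 * 2 * 1 = 120

Answer: 120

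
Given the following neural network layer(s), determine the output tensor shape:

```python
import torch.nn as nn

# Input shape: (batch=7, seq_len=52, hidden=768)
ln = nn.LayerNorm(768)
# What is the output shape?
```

Input: (7, 52, 768) -> Output: (7, 52, 768)

Answer: (7, 52, 768)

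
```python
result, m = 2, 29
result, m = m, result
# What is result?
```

Trace:
`result, m = 2, 29` → result = 2; m = 29
`result, m = m, result` → result = 29; m = 2
So result = 29

Answer: 29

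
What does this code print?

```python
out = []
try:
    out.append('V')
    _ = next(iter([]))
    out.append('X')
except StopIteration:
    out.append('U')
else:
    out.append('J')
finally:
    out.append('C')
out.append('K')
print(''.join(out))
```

Execution trace: 'V' (try body) → 'U' (except StopIteration) → 'C' (finally) → 'K' (after the try/except). Output: VUCK

Answer: VUCK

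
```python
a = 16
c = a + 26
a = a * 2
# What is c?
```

Trace:
`a = 16` → a = 16
`c = a + 26` → c = 42
`a = a * 2` → a = 32
So c = 42

Answer: 42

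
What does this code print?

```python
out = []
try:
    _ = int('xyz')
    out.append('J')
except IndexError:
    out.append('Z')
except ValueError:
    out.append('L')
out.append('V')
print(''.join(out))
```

Execution trace: 'L' (except ValueError) → 'V' (after the try/except). Output: LV

Answer: LV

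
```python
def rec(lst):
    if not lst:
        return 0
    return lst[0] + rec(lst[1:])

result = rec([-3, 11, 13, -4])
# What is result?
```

(-3) + 11 + 13 + (-4) + 0 = 17

Answer: 17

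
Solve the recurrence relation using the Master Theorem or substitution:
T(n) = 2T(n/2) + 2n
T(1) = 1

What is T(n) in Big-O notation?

By Master Theorem: a=2, b=2, f(n)=2n. Since log_2(2) = 1 and f(n) = Θ(n^1), Case 2 applies. T(n) = O(n log n).

Answer: O(n log n)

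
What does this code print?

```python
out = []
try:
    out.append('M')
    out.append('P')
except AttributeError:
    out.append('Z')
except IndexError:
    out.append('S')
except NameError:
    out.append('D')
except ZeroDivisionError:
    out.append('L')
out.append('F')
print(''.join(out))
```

Execution trace: 'M' (try body) → 'P' (try body, no exception) → 'F' (after the try/except). Output: MPF

Answer: MPF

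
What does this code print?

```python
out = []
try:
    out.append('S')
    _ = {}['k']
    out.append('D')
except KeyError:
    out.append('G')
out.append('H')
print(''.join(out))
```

Execution trace: 'S' (try body) → 'G' (except KeyError) → 'H' (after the try/except). Output: SGH

Answer: SGH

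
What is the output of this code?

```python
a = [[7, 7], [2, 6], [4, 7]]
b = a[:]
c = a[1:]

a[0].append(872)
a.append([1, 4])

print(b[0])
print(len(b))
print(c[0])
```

Key concept: slice with nested mutation.
Step by step:
`a = [[7, 7], [2, 6], [4, 7]]` → a = [[7, 7], [2, 6], [4, 7]]
`b = a[:]` → b = [[7, 7], [2, 6], [4, 7]]
`c = a[1:]` → c = [[2, 6], [4, 7]]
`a[0].append(872)` → a = [[7, 7, 872], [2, 6], [4, 7]]; b = [[7, 7, 872], [2, 6], [4, 7]]
`a.append([1, 4])` → a = [[7, 7, 872], [2, 6], [4, 7], [1, 4]]
`print(b[0])` → prints [7, 7, 872]
`print(len(b))` → prints 3
`print(c[0])` → prints [2, 6]

Answer:
[7, 7, 872]
3
[2, 6]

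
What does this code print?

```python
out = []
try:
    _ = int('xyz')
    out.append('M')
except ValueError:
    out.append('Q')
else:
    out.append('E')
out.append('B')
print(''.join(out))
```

Execution trace: 'Q' (except ValueError) → 'B' (after the try/except). Output: QB

Answer: QB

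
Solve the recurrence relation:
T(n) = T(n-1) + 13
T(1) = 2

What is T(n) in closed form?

Unrolling: T(n) = T(1) + 13·(n-1) = 2 + 13(n-1) = 13n - 11.

Answer: T(n) = 13n - 11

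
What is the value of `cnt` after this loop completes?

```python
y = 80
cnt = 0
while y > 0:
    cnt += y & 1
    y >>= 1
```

Count set bits in 80 (binary: 0b1010000)
`cnt` takes the values: 0 → 1 → 2

Answer: 2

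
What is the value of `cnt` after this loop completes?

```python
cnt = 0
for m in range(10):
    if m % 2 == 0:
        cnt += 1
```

Count numbers divisible by 2 in range(10)
`cnt` takes the values: 0 → 1 → 2 → 3 → 4 → 5

Answer: 5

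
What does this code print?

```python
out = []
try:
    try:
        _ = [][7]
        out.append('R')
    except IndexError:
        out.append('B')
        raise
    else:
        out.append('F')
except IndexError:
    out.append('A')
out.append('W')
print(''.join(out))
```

Execution trace: 'B' (inner except IndexError) → 'A' (outer except IndexError) → 'W' (after the try/except). Output: BAW

Answer: BAW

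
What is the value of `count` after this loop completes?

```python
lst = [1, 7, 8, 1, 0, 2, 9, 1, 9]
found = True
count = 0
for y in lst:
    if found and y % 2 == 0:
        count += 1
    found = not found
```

Count even values at even positions
`count` takes the values: 0 → 1 → 2

Answer: 2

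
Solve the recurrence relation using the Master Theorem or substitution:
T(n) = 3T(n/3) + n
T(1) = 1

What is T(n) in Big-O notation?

By Master Theorem: a=3, b=3, f(n)=n. Since log_3(3) = 1 and f(n) = Θ(n^1), Case 2 applies. T(n) = O(n log n).

Answer: O(n log n)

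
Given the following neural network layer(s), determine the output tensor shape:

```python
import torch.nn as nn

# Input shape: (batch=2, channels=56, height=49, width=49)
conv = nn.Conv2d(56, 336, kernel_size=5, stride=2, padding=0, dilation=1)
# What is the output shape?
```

Input: (2, 56, 49, 49) -> Output: (2, 336, 23, 23)

Answer: (2, 336, 23, 23)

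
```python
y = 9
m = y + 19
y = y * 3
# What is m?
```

Trace:
`y = 9` → y = 9
`m = y + 19` → m = 28
`y = y * 3` → y = 27
So m = 28

Answer: 28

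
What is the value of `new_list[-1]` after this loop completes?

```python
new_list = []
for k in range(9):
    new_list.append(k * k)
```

Last element of squares 0 to 8
`new_list` takes the values: [] → [0] → [0, 1] → [0, 1, 4] → [0, 1, 4, 9] → [0, 1, 4, 9, 16] → [0, 1, 4, 9, 16, 25] → [0, 1, 4, 9, 16, 25, 36] → [0, 1, 4, 9, 16, 25, 36, 49] → [0, 1, 4, 9, 16, 25, 36, 49, 64]
So `new_list[-1]` = 64

Answer: 64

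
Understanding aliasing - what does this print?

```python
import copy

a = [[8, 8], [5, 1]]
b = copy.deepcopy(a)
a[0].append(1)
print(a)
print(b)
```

Key concept: deep copy is fully independent.
Step by step:
`a = [[8, 8], [5, 1]]` → a = [[8, 8], [5, 1]]
`b = copy.deepcopy(a)` → b = [[8, 8], [5, 1]]
`a[0].append(1)` → a = [[8, 8, 1], [5, 1]]
`print(a)` → prints [[8, 8, 1], [5, 1]]
`print(b)` → prints [[8, 8], [5, 1]]

Answer:
[[8, 8, 1], [5, 1]]
[[8, 8], [5, 1]]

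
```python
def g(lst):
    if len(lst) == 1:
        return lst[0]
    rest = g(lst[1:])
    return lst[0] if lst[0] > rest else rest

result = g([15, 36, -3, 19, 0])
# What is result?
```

Recursive max over [15, 36, -3, 19, 0] = 36

Answer: 36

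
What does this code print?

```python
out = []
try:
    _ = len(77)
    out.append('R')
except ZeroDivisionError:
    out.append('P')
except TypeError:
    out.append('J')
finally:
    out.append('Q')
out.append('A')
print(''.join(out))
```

Execution trace: 'J' (except TypeError) → 'Q' (finally) → 'A' (after the try/except). Output: JQA

Answer: JQA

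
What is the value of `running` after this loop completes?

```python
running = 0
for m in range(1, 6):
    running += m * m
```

Sum of squares 1² to 5² = 55
`running` takes the values: 0 → 1 → 5 → 14 → 30 → 55

Answer: 55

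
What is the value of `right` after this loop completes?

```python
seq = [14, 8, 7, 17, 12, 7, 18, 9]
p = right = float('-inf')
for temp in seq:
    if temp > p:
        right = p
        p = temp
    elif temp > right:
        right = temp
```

Second largest (with repeats) in [14, 8, 7, 17, 12, 7, 18, 9]
`right` takes the values: -inf → 8 → 14 → 17

Answer: 17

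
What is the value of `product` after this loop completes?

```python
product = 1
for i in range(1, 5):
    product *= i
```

4! = 24
`product` takes the values: 1 → 2 → 6 → 24

Answer: 24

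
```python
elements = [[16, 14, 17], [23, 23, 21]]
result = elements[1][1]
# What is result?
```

Trace:
`elements = [[16, 14, 17], [23, 23, 21]]` → elements = [[16, 14, 17], [23, 23, 21]]
`result = elements[1][1]` → result = 23
So result = 23

Answer: 23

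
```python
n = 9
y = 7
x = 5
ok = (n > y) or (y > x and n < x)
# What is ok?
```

Trace:
`n = 9` → n = 9
`y = 7` → y = 7
`x = 5` → x = 5
`ok = (n > y) or (y > x and n < x)` → ok = True
So ok = True

Answer: True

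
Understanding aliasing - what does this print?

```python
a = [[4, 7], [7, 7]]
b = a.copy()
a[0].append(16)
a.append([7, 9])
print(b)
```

Key concept: shallow copy with nested lists.
Step by step:
`a = [[4, 7], [7, 7]]` → a = [[4, 7], [7, 7]]
`b = a.copy()` → b = [[4, 7], [7, 7]]
`a[0].append(16)` → a = [[4, 7, 16], [7, 7]]; b = [[4, 7, 16], [7, 7]]
`a.append([7, 9])` → a = [[4, 7, 16], [7, 7], [7, 9]]
`print(b)` → prints [[4, 7, 16], [7, 7]]

Answer: [[4, 7, 16], [7, 7]]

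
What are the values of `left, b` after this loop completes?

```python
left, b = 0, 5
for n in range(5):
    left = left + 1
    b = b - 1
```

left goes 0→5, b goes 5→0
`left, b` takes the values: (0, 5) → (1, 5) → (1, 4) → (2, 4) → (2, 3) → (3, 3) → (3, 2) → (4, 2) → (4, 1) → (5, 1) → (5, 0)

Answer: 5, 0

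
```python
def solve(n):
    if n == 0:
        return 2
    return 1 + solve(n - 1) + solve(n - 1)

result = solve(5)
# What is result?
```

solve(n) = 1 + 2·solve(n-1), solve(0)=2. Closed form: (2+1)·2^5 - 1 = 95.

Answer: 95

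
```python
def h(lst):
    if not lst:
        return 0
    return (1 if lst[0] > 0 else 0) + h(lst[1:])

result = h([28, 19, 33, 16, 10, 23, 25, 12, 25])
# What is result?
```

Count of positive elements in [28, 19, 33, 16, 10, 23, 25, 12, 25] = 9

Answer: 9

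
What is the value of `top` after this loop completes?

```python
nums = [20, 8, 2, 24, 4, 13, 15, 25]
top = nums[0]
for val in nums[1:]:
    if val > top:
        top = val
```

Maximum of [20, 8, 2, 24, 4, 13, 15, 25]
`top` takes the values: 20 → 24 → 25

Answer: 25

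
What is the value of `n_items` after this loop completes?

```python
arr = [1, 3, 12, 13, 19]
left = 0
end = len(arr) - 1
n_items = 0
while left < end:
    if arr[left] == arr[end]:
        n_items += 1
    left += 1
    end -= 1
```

Count matching pairs from ends
`n_items` takes the values: 0

Answer: 0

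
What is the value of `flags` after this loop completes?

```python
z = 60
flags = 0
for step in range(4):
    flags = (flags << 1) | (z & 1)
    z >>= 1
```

Reverse lowest 4 bits of 60
`flags` takes the values: 0 → 1 → 3

Answer: 3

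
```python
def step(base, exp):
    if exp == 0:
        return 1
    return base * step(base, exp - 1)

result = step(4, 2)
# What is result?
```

step(4, 2) = 4 * 4 = 16

Answer: 16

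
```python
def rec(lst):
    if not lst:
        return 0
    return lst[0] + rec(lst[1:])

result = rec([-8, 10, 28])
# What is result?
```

(-8) + 10 + 28 + 0 = 30

Answer: 30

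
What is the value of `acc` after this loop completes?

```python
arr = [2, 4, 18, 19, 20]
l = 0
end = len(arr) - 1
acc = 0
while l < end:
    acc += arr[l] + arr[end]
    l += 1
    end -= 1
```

Sum of pairs from ends
`acc` takes the values: 0 → 22 → 45

Answer: 45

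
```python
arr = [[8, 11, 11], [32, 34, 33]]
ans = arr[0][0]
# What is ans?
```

Trace:
`arr = [[8, 11, 11], [32, 34, 33]]` → arr = [[8, 11, 11], [32, 34, 33]]
`ans = arr[0][0]` → ans = 8
So ans = 8

Answer: 8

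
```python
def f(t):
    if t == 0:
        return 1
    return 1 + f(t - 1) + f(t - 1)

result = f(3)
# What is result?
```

f(t) = 1 + 2·f(t-1), f(0)=1. Closed form: (1+1)·2^3 - 1 = 15.

Answer: 15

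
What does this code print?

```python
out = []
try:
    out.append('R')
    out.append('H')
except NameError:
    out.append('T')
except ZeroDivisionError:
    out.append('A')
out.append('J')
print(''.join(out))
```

Execution trace: 'R' (try body) → 'H' (try body, no exception) → 'J' (after the try/except). Output: RHJ

Answer: RHJ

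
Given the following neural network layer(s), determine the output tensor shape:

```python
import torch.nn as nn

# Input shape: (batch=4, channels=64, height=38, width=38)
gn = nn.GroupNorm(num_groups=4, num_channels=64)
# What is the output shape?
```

Input: (4, 64, 38, 38) -> Output: (4, 64, 38, 38)

Answer: (4, 64, 38, 38)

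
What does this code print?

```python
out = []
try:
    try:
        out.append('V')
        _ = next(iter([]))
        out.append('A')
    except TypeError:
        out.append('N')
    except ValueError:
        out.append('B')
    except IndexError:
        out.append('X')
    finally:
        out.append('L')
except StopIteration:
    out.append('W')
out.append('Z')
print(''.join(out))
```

Execution trace: 'V' (try body) → 'L' (finally) → 'W' (outer except StopIteration) → 'Z' (after the try/except). Output: VLWZ

Answer: VLWZ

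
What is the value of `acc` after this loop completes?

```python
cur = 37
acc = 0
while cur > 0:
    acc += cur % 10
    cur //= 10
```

Sum digits of 37
`acc` takes the values: 0 → 7 → 10

Answer: 10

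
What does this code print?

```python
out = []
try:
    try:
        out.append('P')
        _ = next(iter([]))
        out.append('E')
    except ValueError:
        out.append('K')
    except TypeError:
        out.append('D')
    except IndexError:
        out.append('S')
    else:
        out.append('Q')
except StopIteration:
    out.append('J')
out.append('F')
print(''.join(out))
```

Execution trace: 'P' (try body) → 'J' (outer except StopIteration) → 'F' (after the try/except). Output: PJF

Answer: PJF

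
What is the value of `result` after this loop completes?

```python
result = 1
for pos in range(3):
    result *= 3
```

3^3 = 27
`result` takes the values: 1 → 3 → 9 → 27

Answer: 27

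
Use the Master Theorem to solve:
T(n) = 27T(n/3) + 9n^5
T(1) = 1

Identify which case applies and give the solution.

a=27, b=3, f(n)=9n^5. log_3(27) = 3. Since c=5 > 3 and the regularity condition holds (27(n/3)^5 = (27/3^5)n^5 with 27/3^5 < 1), Case 3 applies: T(n) = Θ(f(n)) = O(n^5).

Answer: O(n^5) - Case 3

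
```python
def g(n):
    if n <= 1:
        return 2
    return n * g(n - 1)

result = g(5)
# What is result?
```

g(5) = 5 * 4 * 3 * 2 * 2 = 240

Answer: 240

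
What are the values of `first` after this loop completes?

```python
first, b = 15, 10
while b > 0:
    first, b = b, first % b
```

GCD of 15 and 10
`first` takes the values: 15 → 10 → 5

Answer: 5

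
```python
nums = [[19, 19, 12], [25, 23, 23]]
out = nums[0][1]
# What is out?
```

Trace:
`nums = [[19, 19, 12], [25, 23, 23]]` → nums = [[19, 19, 12], [25, 23, 23]]
`out = nums[0][1]` → out = 19
So out = 19

Answer: 19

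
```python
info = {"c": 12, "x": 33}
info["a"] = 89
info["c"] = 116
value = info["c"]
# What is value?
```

Trace:
`info = {"c": 12, "x": 33}` → info = {'c': 12, 'x': 33}
`info["a"] = 89` → info = {'c': 12, 'x': 33, 'a': 89}
`info["c"] = 116` → info = {'c': 116, 'x': 33, 'a': 89}
`value = info["c"]` → value = 116
So value = 116

Answer: 116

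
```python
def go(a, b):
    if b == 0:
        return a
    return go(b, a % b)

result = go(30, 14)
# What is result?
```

go(30, 14) -> go(14, 2) -> go(2, 0) -> 2

Answer: 2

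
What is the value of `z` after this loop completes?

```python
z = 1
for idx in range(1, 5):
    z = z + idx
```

Start at 1, add 1 through 4
`z` takes the values: 1 → 2 → 4 → 7 → 11

Answer: 11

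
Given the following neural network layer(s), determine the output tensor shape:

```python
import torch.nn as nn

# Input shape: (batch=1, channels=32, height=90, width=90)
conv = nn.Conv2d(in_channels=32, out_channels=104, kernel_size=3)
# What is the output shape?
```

Input: (1, 32, 90, 90) -> Output: (1, 104, 88, 88)

Answer: (1, 104, 88, 88)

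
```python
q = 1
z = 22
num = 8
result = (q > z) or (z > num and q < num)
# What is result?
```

Trace:
`q = 1` → q = 1
`z = 22` → z = 22
`num = 8` → num = 8
`result = (q > z) or (z > num and q < num)` → result = True
So result = True

Answer: True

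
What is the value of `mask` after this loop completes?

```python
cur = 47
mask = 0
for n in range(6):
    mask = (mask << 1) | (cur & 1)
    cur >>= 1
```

Reverse lowest 6 bits of 47
`mask` takes the values: 0 → 1 → 3 → 7 → 15 → 30 → 61

Answer: 61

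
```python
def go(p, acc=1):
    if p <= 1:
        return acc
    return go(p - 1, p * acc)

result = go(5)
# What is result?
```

Accumulator trace (n, acc): (5, 1) -> (4, 5) -> (3, 20) -> (2, 60) -> (1, 120) -> return 120

Answer: 120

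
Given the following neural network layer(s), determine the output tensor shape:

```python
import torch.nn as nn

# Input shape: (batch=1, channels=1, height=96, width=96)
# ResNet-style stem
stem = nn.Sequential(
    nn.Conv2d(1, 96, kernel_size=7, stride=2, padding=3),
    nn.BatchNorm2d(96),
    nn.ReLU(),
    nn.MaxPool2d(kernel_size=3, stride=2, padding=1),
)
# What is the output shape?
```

Input: (1, 1, 96, 96) -> after Conv2d 7x7 stride=2: (1, 96, 48, 48) -> Output: (1, 96, 24, 24)

Answer: (1, 96, 24, 24)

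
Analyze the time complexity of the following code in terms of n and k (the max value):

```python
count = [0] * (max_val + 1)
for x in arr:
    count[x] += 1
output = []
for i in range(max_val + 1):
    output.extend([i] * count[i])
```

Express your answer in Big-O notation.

This is Counting sort (k = max value). Time complexity: O(n + k).

Answer: O(n + k)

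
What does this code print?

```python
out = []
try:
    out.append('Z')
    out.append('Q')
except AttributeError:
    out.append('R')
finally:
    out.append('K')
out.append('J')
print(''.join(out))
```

Execution trace: 'Z' (try body) → 'Q' (try body, no exception) → 'K' (finally) → 'J' (after the try/except). Output: ZQKJ

Answer: ZQKJ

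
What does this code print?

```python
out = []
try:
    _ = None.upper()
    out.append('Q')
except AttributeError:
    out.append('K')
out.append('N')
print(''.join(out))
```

Execution trace: 'K' (except AttributeError) → 'N' (after the try/except). Output: KN

Answer: KN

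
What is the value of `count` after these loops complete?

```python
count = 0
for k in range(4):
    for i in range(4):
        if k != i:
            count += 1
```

4² - 4 (exclude diagonal)
`count` takes the values: 0 → 1 → 2 → 3 → 4 → 5 → 6 → 7 → 8 → 9 → 10 → 11 → 12

Answer: 12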